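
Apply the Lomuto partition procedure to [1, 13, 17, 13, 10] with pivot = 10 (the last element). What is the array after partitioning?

Lomuto partition with pivot = 10:

Initial array: [1, 13, 17, 13, 10]

arr[0]=1 <= 10: swap with position 0, array becomes [1, 13, 17, 13, 10]
arr[1]=13 > 10: no swap
arr[2]=17 > 10: no swap
arr[3]=13 > 10: no swap

Place pivot at position 1: [1, 10, 17, 13, 13]
Pivot position: 1

After partitioning with pivot 10, the array becomes [1, 10, 17, 13, 13]. The pivot is placed at index 1. All elements to the left of the pivot are <= 10, and all elements to the right are > 10.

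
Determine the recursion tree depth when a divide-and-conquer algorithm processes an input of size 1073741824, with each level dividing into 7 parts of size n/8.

For divide and conquer with division factor 8:

Problem sizes at each level:
Level 0: 1073741824
Level 1: 134217728
Level 2: 16777216
Level 3: 2097152
Level 4: 262144
Level 5: 32768
Level 6: 4096
Level 7: 512
Level 8: 64
Level 9: 8
Level 10: 1

The root is level 0 and the size-1 base case is level 10 (the tree spans levels 0 through 10, i.e. 11 levels counting the root), so the depth is the number of divisions: log_8(1073741824) = 10

The recursion tree depth is log_8(1073741824) = 10. At each level, the problem size is divided by 8, so it takes 10 divisions to reduce to a base case of size 1. The algorithm makes 7 recursive calls at each level.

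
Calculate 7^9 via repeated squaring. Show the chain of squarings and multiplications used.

Computing 7^9 by squaring (build up from 7^1; each line after the first costs one multiplication):

7^1 = 7
7^2 = (7^1)^2 = 7^2 = 49
7^4 = (7^2)^2 = 49^2 = 2401
7^8 = (7^4)^2 = 2401^2 = 5764801
7^9 = 7 * 7^8 = 7 * 5764801 = 40353607

Result: 40353607
Multiplications needed: 4 (4 lines after 7^1)

7^9 = 40353607. Using exponentiation by squaring, this requires 4 multiplications. The key idea: if the exponent is even, square the half-power; if odd, multiply by the base once.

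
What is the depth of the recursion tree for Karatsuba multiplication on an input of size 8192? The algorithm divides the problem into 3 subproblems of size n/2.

For divide and conquer with division factor 2:

Problem sizes at each level:
Level 0: 8192
Level 1: 4096
Level 2: 2048
Level 3: 1024
Level 4: 512
Level 5: 256
Level 6: 128
Level 7: 64
Level 8: 32
Level 9: 16
Level 10: 8
Level 11: 4
Level 12: 2
Level 13: 1

The root is level 0 and the size-1 base case is level 13 (the tree spans levels 0 through 13, i.e. 14 levels counting the root), so the depth is the number of divisions: log_2(8192) = 13

The recursion tree depth is log_2(8192) = 13. At each level, the problem size is divided by 2, so it takes 13 divisions to reduce to a base case of size 1. The algorithm makes 3 recursive calls at each level.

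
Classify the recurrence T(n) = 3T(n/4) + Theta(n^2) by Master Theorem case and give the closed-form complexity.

Master Theorem for T(n) = 3T(n/4) + O(n^2):

a = 3, b = 4, c = 2
log_b(a) = log_4(3) = 0.7925

Case 3: c = 2 > log_4(3) = 0.7925
T(n) = O(n^2) = O(n^2)

For T(n) = 3T(n/4) + O(n^2): log_4(3) = 0.7925. This is Case 3 of the Master Theorem (c > log_b(a), work dominated by root), giving O(n^2).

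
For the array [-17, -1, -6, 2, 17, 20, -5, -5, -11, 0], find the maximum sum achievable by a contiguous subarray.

Using Kadane's algorithm on [-17, -1, -6, 2, 17, 20, -5, -5, -11, 0]:

Scanning through the array:
Position 1 (value -1): max_ending_here = -1, max_so_far = -1
Position 2 (value -6): max_ending_here = -6, max_so_far = -1
Position 3 (value 2): max_ending_here = 2, max_so_far = 2
Position 4 (value 17): max_ending_here = 19, max_so_far = 19
Position 5 (value 20): max_ending_here = 39, max_so_far = 39
Position 6 (value -5): max_ending_here = 34, max_so_far = 39
Position 7 (value -5): max_ending_here = 29, max_so_far = 39
Position 8 (value -11): max_ending_here = 18, max_so_far = 39
Position 9 (value 0): max_ending_here = 18, max_so_far = 39

Maximum subarray: [2, 17, 20]
Maximum sum: 39

The maximum subarray is [2, 17, 20] with sum 39. This subarray runs from index 3 to index 5.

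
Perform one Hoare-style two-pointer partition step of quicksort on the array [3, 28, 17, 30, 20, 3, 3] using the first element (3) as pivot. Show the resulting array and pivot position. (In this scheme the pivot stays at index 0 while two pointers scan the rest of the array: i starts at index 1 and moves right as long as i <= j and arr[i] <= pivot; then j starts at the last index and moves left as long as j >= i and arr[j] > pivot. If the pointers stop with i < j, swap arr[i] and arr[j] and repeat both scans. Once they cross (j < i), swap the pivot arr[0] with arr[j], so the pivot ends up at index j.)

Hoare-style two-pointer partition with pivot = 3:

Initial array: [3, 28, 17, 30, 20, 3, 3]

Pointers start at i = 1, j = 6.
i stops at index 1 (arr[1]=28 > 3), j stops at index 6 (arr[6]=3 <= 3): swap arr[1] and arr[6], array becomes [3, 3, 17, 30, 20, 3, 28]
i stops at index 2 (arr[2]=17 > 3), j stops at index 5 (arr[5]=3 <= 3): swap arr[2] and arr[5], array becomes [3, 3, 3, 30, 20, 17, 28]
i ends at 3, j ends at 2: the pointers have crossed (j < i), so scanning stops.

Swap pivot arr[0] with arr[2] to place pivot at position 2: [3, 3, 3, 30, 20, 17, 28]
Pivot position: 2

After partitioning with pivot 3, the array becomes [3, 3, 3, 30, 20, 17, 28]. The pivot is placed at index 2. All elements to the left of the pivot are <= 3, and all elements to the right are > 3.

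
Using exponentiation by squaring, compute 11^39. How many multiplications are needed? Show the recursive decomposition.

Computing 11^39 by squaring (build up from 11^1; each line after the first costs one multiplication):

11^1 = 11
11^2 = (11^1)^2 = 11^2 = 121
11^4 = (11^2)^2 = 121^2 = 14641
11^8 = (11^4)^2 = 14641^2 = 214358881
11^9 = 11 * 11^8 = 11 * 214358881 = 2357947691
11^18 = (11^9)^2 = 2357947691^2 = 5559917313492231481
11^19 = 11 * 11^18 = 11 * 5559917313492231481 = 61159090448414546291
11^38 = (11^19)^2 = 61159090448414546291^2 = 3740434344477351388916475705363381856681
11^39 = 11 * 11^38 = 11 * 3740434344477351388916475705363381856681 = 41144777789250865278081232758997200423491

Result: 41144777789250865278081232758997200423491
Multiplications needed: 8 (8 lines after 11^1)

11^39 = 41144777789250865278081232758997200423491. Using exponentiation by squaring, this requires 8 multiplications. The key idea: if the exponent is even, square the half-power; if odd, multiply by the base once.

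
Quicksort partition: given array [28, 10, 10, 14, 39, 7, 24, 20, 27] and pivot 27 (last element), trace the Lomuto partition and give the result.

Lomuto partition with pivot = 27:

Initial array: [28, 10, 10, 14, 39, 7, 24, 20, 27]

arr[0]=28 > 27: no swap
arr[1]=10 <= 27: swap with position 0, array becomes [10, 28, 10, 14, 39, 7, 24, 20, 27]
arr[2]=10 <= 27: swap with position 1, array becomes [10, 10, 28, 14, 39, 7, 24, 20, 27]
arr[3]=14 <= 27: swap with position 2, array becomes [10, 10, 14, 28, 39, 7, 24, 20, 27]
arr[4]=39 > 27: no swap
arr[5]=7 <= 27: swap with position 3, array becomes [10, 10, 14, 7, 39, 28, 24, 20, 27]
arr[6]=24 <= 27: swap with position 4, array becomes [10, 10, 14, 7, 24, 28, 39, 20, 27]
arr[7]=20 <= 27: swap with position 5, array becomes [10, 10, 14, 7, 24, 20, 39, 28, 27]

Place pivot at position 6: [10, 10, 14, 7, 24, 20, 27, 28, 39]
Pivot position: 6

After partitioning with pivot 27, the array becomes [10, 10, 14, 7, 24, 20, 27, 28, 39]. The pivot is placed at index 6. All elements to the left of the pivot are <= 27, and all elements to the right are > 27.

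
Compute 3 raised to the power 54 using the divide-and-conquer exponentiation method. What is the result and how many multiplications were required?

Computing 3^54 by squaring (build up from 3^1; each line after the first costs one multiplication):

3^1 = 3
3^2 = (3^1)^2 = 3^2 = 9
3^3 = 3 * 3^2 = 3 * 9 = 27
3^6 = (3^3)^2 = 27^2 = 729
3^12 = (3^6)^2 = 729^2 = 531441
3^13 = 3 * 3^12 = 3 * 531441 = 1594323
3^26 = (3^13)^2 = 1594323^2 = 2541865828329
3^27 = 3 * 3^26 = 3 * 2541865828329 = 7625597484987
3^54 = (3^27)^2 = 7625597484987^2 = 58149737003040059690390169

Result: 58149737003040059690390169
Multiplications needed: 8 (8 lines after 3^1)

3^54 = 58149737003040059690390169. Using exponentiation by squaring, this requires 8 multiplications. The key idea: if the exponent is even, square the half-power; if odd, multiply by the base once.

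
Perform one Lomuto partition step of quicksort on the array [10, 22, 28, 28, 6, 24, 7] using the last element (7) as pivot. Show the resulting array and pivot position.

Lomuto partition with pivot = 7:

Initial array: [10, 22, 28, 28, 6, 24, 7]

arr[0]=10 > 7: no swap
arr[1]=22 > 7: no swap
arr[2]=28 > 7: no swap
arr[3]=28 > 7: no swap
arr[4]=6 <= 7: swap with position 0, array becomes [6, 22, 28, 28, 10, 24, 7]
arr[5]=24 > 7: no swap

Place pivot at position 1: [6, 7, 28, 28, 10, 24, 22]
Pivot position: 1

After partitioning with pivot 7, the array becomes [6, 7, 28, 28, 10, 24, 22]. The pivot is placed at index 1. All elements to the left of the pivot are <= 7, and all elements to the right are > 7.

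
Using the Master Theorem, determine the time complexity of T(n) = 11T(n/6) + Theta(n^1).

Master Theorem for T(n) = 11T(n/6) + O(n^1):

a = 11, b = 6, c = 1
log_b(a) = log_6(11) = 1.3383

Case 1: c = 1 < log_6(11) = 1.3383
T(n) = O(n^(log_6 11))

For T(n) = 11T(n/6) + O(n^1): log_6(11) = 1.3383. This is Case 1 of the Master Theorem (c < log_b(a), work dominated by leaves), giving O(n^(log_6 11)).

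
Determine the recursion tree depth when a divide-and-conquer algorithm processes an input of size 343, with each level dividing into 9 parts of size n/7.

For divide and conquer with division factor 7:

Problem sizes at each level:
Level 0: 343
Level 1: 49
Level 2: 7
Level 3: 1

The root is level 0 and the size-1 base case is level 3 (the tree spans levels 0 through 3, i.e. 4 levels counting the root), so the depth is the number of divisions: log_7(343) = 3

The recursion tree depth is log_7(343) = 3. At each level, the problem size is divided by 7, so it takes 3 divisions to reduce to a base case of size 1. The algorithm makes 9 recursive calls at each level.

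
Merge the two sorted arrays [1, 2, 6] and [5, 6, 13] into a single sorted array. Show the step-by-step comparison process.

Merging process:

Compare 1 vs 5: take 1 from left. Merged: [1]
Compare 2 vs 5: take 2 from left. Merged: [1, 2]
Compare 6 vs 5: take 5 from right. Merged: [1, 2, 5]
Compare 6 vs 6: take 6 from left. Merged: [1, 2, 5, 6]
Append remaining from right: [6, 13]. Merged: [1, 2, 5, 6, 6, 13]

Final merged array: [1, 2, 5, 6, 6, 13]
Total comparisons: 4

The merged array is [1, 2, 5, 6, 6, 13], requiring 4 comparisons. The merge step runs in O(n) time where n is the total number of elements.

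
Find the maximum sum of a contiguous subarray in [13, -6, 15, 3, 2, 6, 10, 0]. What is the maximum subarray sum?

Using Kadane's algorithm on [13, -6, 15, 3, 2, 6, 10, 0]:

Scanning through the array:
Position 1 (value -6): max_ending_here = 7, max_so_far = 13
Position 2 (value 15): max_ending_here = 22, max_so_far = 22
Position 3 (value 3): max_ending_here = 25, max_so_far = 25
Position 4 (value 2): max_ending_here = 27, max_so_far = 27
Position 5 (value 6): max_ending_here = 33, max_so_far = 33
Position 6 (value 10): max_ending_here = 43, max_so_far = 43
Position 7 (value 0): max_ending_here = 43, max_so_far = 43

Maximum subarray: [13, -6, 15, 3, 2, 6, 10]
Maximum sum: 43

The maximum subarray is [13, -6, 15, 3, 2, 6, 10] with sum 43. This subarray runs from index 0 to index 6.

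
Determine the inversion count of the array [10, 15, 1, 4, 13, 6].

Finding inversions in [10, 15, 1, 4, 13, 6]:

(0, 2): arr[0]=10 > arr[2]=1
(0, 3): arr[0]=10 > arr[3]=4
(0, 5): arr[0]=10 > arr[5]=6
(1, 2): arr[1]=15 > arr[2]=1
(1, 3): arr[1]=15 > arr[3]=4
(1, 4): arr[1]=15 > arr[4]=13
(1, 5): arr[1]=15 > arr[5]=6
(4, 5): arr[4]=13 > arr[5]=6

Total inversions: 8

The array has 8 inversion(s): (0,2), (0,3), (0,5), (1,2), (1,3), (1,4), (1,5), (4,5). Each pair (i,j) satisfies i < j and arr[i] > arr[j].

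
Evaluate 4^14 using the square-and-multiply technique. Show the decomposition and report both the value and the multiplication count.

Computing 4^14 by squaring (build up from 4^1; each line after the first costs one multiplication):

4^1 = 4
4^2 = (4^1)^2 = 4^2 = 16
4^3 = 4 * 4^2 = 4 * 16 = 64
4^6 = (4^3)^2 = 64^2 = 4096
4^7 = 4 * 4^6 = 4 * 4096 = 16384
4^14 = (4^7)^2 = 16384^2 = 268435456

Result: 268435456
Multiplications needed: 5 (5 lines after 4^1)

4^14 = 268435456. Using exponentiation by squaring, this requires 5 multiplications. The key idea: if the exponent is even, square the half-power; if odd, multiply by the base once.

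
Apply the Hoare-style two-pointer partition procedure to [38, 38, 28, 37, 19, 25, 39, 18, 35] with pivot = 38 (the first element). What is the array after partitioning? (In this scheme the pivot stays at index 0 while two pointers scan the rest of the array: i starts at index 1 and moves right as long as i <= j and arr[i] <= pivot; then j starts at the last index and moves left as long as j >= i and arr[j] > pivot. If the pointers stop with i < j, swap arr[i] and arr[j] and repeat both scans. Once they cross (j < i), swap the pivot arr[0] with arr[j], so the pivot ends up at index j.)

Hoare-style two-pointer partition with pivot = 38:

Initial array: [38, 38, 28, 37, 19, 25, 39, 18, 35]

Pointers start at i = 1, j = 8.
i stops at index 6 (arr[6]=39 > 38), j stops at index 8 (arr[8]=35 <= 38): swap arr[6] and arr[8], array becomes [38, 38, 28, 37, 19, 25, 35, 18, 39]
i ends at 8, j ends at 7: the pointers have crossed (j < i), so scanning stops.

Swap pivot arr[0] with arr[7] to place pivot at position 7: [18, 38, 28, 37, 19, 25, 35, 38, 39]
Pivot position: 7

After partitioning with pivot 38, the array becomes [18, 38, 28, 37, 19, 25, 35, 38, 39]. The pivot is placed at index 7. All elements to the left of the pivot are <= 38, and all elements to the right are > 38.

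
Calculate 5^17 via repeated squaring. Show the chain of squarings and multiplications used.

Computing 5^17 by squaring (build up from 5^1; each line after the first costs one multiplication):

5^1 = 5
5^2 = (5^1)^2 = 5^2 = 25
5^4 = (5^2)^2 = 25^2 = 625
5^8 = (5^4)^2 = 625^2 = 390625
5^16 = (5^8)^2 = 390625^2 = 152587890625
5^17 = 5 * 5^16 = 5 * 152587890625 = 762939453125

Result: 762939453125
Multiplications needed: 5 (5 lines after 5^1)

5^17 = 762939453125. Using exponentiation by squaring, this requires 5 multiplications. The key idea: if the exponent is even, square the half-power; if odd, multiply by the base once.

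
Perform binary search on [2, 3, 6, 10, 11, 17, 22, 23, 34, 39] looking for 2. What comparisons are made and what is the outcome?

Binary search for 2 in [2, 3, 6, 10, 11, 17, 22, 23, 34, 39]:

lo=0, hi=9, mid=4, arr[mid]=11 -> 11 > 2, search left half
lo=0, hi=3, mid=1, arr[mid]=3 -> 3 > 2, search left half
lo=0, hi=0, mid=0, arr[mid]=2 -> Found target at index 0!

Binary search finds 2 at index 0 after 3 comparisons. The search repeatedly halves the search space by comparing with the middle element.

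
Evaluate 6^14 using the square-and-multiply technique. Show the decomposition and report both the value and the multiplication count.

Computing 6^14 by squaring (build up from 6^1; each line after the first costs one multiplication):

6^1 = 6
6^2 = (6^1)^2 = 6^2 = 36
6^3 = 6 * 6^2 = 6 * 36 = 216
6^6 = (6^3)^2 = 216^2 = 46656
6^7 = 6 * 6^6 = 6 * 46656 = 279936
6^14 = (6^7)^2 = 279936^2 = 78364164096

Result: 78364164096
Multiplications needed: 5 (5 lines after 6^1)

6^14 = 78364164096. Using exponentiation by squaring, this requires 5 multiplications. The key idea: if the exponent is even, square the half-power; if odd, multiply by the base once.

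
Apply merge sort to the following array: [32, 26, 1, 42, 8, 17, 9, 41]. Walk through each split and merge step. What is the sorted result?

Merge sort trace:

Split: [32, 26, 1, 42, 8, 17, 9, 41] -> [32, 26, 1, 42] and [8, 17, 9, 41]
  Split: [32, 26, 1, 42] -> [32, 26] and [1, 42]
    Split: [32, 26] -> [32] and [26]
    Merge: [32] + [26] -> [26, 32]
    Split: [1, 42] -> [1] and [42]
    Merge: [1] + [42] -> [1, 42]
  Merge: [26, 32] + [1, 42] -> [1, 26, 32, 42]
  Split: [8, 17, 9, 41] -> [8, 17] and [9, 41]
    Split: [8, 17] -> [8] and [17]
    Merge: [8] + [17] -> [8, 17]
    Split: [9, 41] -> [9] and [41]
    Merge: [9] + [41] -> [9, 41]
  Merge: [8, 17] + [9, 41] -> [8, 9, 17, 41]
Merge: [1, 26, 32, 42] + [8, 9, 17, 41] -> [1, 8, 9, 17, 26, 32, 41, 42]

Final sorted array: [1, 8, 9, 17, 26, 32, 41, 42]

The merge sort proceeds by recursively splitting the array and merging sorted halves.
After all merges, the sorted array is [1, 8, 9, 17, 26, 32, 41, 42].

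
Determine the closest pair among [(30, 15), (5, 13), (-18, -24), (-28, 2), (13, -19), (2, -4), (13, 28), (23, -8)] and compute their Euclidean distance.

Computing all pairwise distances among 8 points:

d((30, 15), (5, 13)) = 25.0799
d((30, 15), (-18, -24)) = 61.8466
d((30, 15), (-28, 2)) = 59.439
d((30, 15), (13, -19)) = 38.0132
d((30, 15), (2, -4)) = 33.8378
d((30, 15), (13, 28)) = 21.4009
d((30, 15), (23, -8)) = 24.0416
d((5, 13), (-18, -24)) = 43.566
d((5, 13), (-28, 2)) = 34.7851
d((5, 13), (13, -19)) = 32.9848
d((5, 13), (2, -4)) = 17.2627
d((5, 13), (13, 28)) = 17.0
d((5, 13), (23, -8)) = 27.6586
d((-18, -24), (-28, 2)) = 27.8568
d((-18, -24), (13, -19)) = 31.4006
d((-18, -24), (2, -4)) = 28.2843
d((-18, -24), (13, 28)) = 60.5392
d((-18, -24), (23, -8)) = 44.0114
d((-28, 2), (13, -19)) = 46.0652
d((-28, 2), (2, -4)) = 30.5941
d((-28, 2), (13, 28)) = 48.5489
d((-28, 2), (23, -8)) = 51.9711
d((13, -19), (2, -4)) = 18.6011
d((13, -19), (13, 28)) = 47.0
d((13, -19), (23, -8)) = 14.8661 <-- minimum
d((2, -4), (13, 28)) = 33.8378
d((2, -4), (23, -8)) = 21.3776
d((13, 28), (23, -8)) = 37.3631

Closest pair: (13, -19) and (23, -8) with distance 14.8661

The closest pair is (13, -19) and (23, -8) with Euclidean distance 14.8661. For 8 points, brute-force pairwise comparison is shown above. For large n, the divide-and-conquer algorithm (sort by x, recurse on halves, check the dividing strip) achieves O(n log n).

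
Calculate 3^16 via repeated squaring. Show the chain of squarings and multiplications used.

Computing 3^16 by squaring (build up from 3^1; each line after the first costs one multiplication):

3^1 = 3
3^2 = (3^1)^2 = 3^2 = 9
3^4 = (3^2)^2 = 9^2 = 81
3^8 = (3^4)^2 = 81^2 = 6561
3^16 = (3^8)^2 = 6561^2 = 43046721

Result: 43046721
Multiplications needed: 4 (4 lines after 3^1)

3^16 = 43046721. Using exponentiation by squaring, this requires 4 multiplications. The key idea: if the exponent is even, square the half-power; if odd, multiply by the base once.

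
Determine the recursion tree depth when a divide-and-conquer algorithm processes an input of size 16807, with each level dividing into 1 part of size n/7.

For divide and conquer with division factor 7:

Problem sizes at each level:
Level 0: 16807
Level 1: 2401
Level 2: 343
Level 3: 49
Level 4: 7
Level 5: 1

The root is level 0 and the size-1 base case is level 5 (the tree spans levels 0 through 5, i.e. 6 levels counting the root), so the depth is the number of divisions: log_7(16807) = 5

The recursion tree depth is log_7(16807) = 5. At each level, the problem size is divided by 7, so it takes 5 divisions to reduce to a base case of size 1. The algorithm makes 1 recursive call at each level.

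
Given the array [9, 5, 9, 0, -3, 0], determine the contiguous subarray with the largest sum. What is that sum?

Using Kadane's algorithm on [9, 5, 9, 0, -3, 0]:

Scanning through the array:
Position 1 (value 5): max_ending_here = 14, max_so_far = 14
Position 2 (value 9): max_ending_here = 23, max_so_far = 23
Position 3 (value 0): max_ending_here = 23, max_so_far = 23
Position 4 (value -3): max_ending_here = 20, max_so_far = 23
Position 5 (value 0): max_ending_here = 20, max_so_far = 23

Maximum subarray: [9, 5, 9]
Maximum sum: 23

The maximum subarray is [9, 5, 9] with sum 23. This subarray runs from index 0 to index 2.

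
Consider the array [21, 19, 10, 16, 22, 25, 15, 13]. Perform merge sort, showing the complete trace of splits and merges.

Merge sort trace:

Split: [21, 19, 10, 16, 22, 25, 15, 13] -> [21, 19, 10, 16] and [22, 25, 15, 13]
  Split: [21, 19, 10, 16] -> [21, 19] and [10, 16]
    Split: [21, 19] -> [21] and [19]
    Merge: [21] + [19] -> [19, 21]
    Split: [10, 16] -> [10] and [16]
    Merge: [10] + [16] -> [10, 16]
  Merge: [19, 21] + [10, 16] -> [10, 16, 19, 21]
  Split: [22, 25, 15, 13] -> [22, 25] and [15, 13]
    Split: [22, 25] -> [22] and [25]
    Merge: [22] + [25] -> [22, 25]
    Split: [15, 13] -> [15] and [13]
    Merge: [15] + [13] -> [13, 15]
  Merge: [22, 25] + [13, 15] -> [13, 15, 22, 25]
Merge: [10, 16, 19, 21] + [13, 15, 22, 25] -> [10, 13, 15, 16, 19, 21, 22, 25]

Final sorted array: [10, 13, 15, 16, 19, 21, 22, 25]

The merge sort proceeds by recursively splitting the array and merging sorted halves.
After all merges, the sorted array is [10, 13, 15, 16, 19, 21, 22, 25].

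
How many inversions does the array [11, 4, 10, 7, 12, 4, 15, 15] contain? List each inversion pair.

Finding inversions in [11, 4, 10, 7, 12, 4, 15, 15]:

(0, 1): arr[0]=11 > arr[1]=4
(0, 2): arr[0]=11 > arr[2]=10
(0, 3): arr[0]=11 > arr[3]=7
(0, 5): arr[0]=11 > arr[5]=4
(2, 3): arr[2]=10 > arr[3]=7
(2, 5): arr[2]=10 > arr[5]=4
(3, 5): arr[3]=7 > arr[5]=4
(4, 5): arr[4]=12 > arr[5]=4

Total inversions: 8

The array has 8 inversion(s): (0,1), (0,2), (0,3), (0,5), (2,3), (2,5), (3,5), (4,5). Each pair (i,j) satisfies i < j and arr[i] > arr[j].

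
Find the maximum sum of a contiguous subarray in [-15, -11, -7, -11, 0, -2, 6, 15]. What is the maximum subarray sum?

Using Kadane's algorithm on [-15, -11, -7, -11, 0, -2, 6, 15]:

Scanning through the array:
Position 1 (value -11): max_ending_here = -11, max_so_far = -11
Position 2 (value -7): max_ending_here = -7, max_so_far = -7
Position 3 (value -11): max_ending_here = -11, max_so_far = -7
Position 4 (value 0): max_ending_here = 0, max_so_far = 0
Position 5 (value -2): max_ending_here = -2, max_so_far = 0
Position 6 (value 6): max_ending_here = 6, max_so_far = 6
Position 7 (value 15): max_ending_here = 21, max_so_far = 21

Maximum subarray: [6, 15]
Maximum sum: 21

The maximum subarray is [6, 15] with sum 21. This subarray runs from index 6 to index 7.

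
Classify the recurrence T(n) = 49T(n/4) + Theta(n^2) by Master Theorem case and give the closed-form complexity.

Master Theorem for T(n) = 49T(n/4) + O(n^2):

a = 49, b = 4, c = 2
log_b(a) = log_4(49) = 2.8074

Case 1: c = 2 < log_4(49) = 2.8074
T(n) = O(n^(log_4 49))

For T(n) = 49T(n/4) + O(n^2): log_4(49) = 2.8074. This is Case 1 of the Master Theorem (c < log_b(a), work dominated by leaves), giving O(n^(log_4 49)).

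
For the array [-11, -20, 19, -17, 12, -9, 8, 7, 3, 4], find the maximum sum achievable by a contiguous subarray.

Using Kadane's algorithm on [-11, -20, 19, -17, 12, -9, 8, 7, 3, 4]:

Scanning through the array:
Position 1 (value -20): max_ending_here = -20, max_so_far = -11
Position 2 (value 19): max_ending_here = 19, max_so_far = 19
Position 3 (value -17): max_ending_here = 2, max_so_far = 19
Position 4 (value 12): max_ending_here = 14, max_so_far = 19
Position 5 (value -9): max_ending_here = 5, max_so_far = 19
Position 6 (value 8): max_ending_here = 13, max_so_far = 19
Position 7 (value 7): max_ending_here = 20, max_so_far = 20
Position 8 (value 3): max_ending_here = 23, max_so_far = 23
Position 9 (value 4): max_ending_here = 27, max_so_far = 27

Maximum subarray: [19, -17, 12, -9, 8, 7, 3, 4]
Maximum sum: 27

The maximum subarray is [19, -17, 12, -9, 8, 7, 3, 4] with sum 27. This subarray runs from index 2 to index 9.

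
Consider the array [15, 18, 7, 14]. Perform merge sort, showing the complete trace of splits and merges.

Merge sort trace:

Split: [15, 18, 7, 14] -> [15, 18] and [7, 14]
  Split: [15, 18] -> [15] and [18]
  Merge: [15] + [18] -> [15, 18]
  Split: [7, 14] -> [7] and [14]
  Merge: [7] + [14] -> [7, 14]
Merge: [15, 18] + [7, 14] -> [7, 14, 15, 18]

Final sorted array: [7, 14, 15, 18]

The merge sort proceeds by recursively splitting the array and merging sorted halves.
After all merges, the sorted array is [7, 14, 15, 18].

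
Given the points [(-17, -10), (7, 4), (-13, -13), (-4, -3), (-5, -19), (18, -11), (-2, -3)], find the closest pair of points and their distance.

Computing all pairwise distances among 7 points:

d((-17, -10), (7, 4)) = 27.7849
d((-17, -10), (-13, -13)) = 5.0
d((-17, -10), (-4, -3)) = 14.7648
d((-17, -10), (-5, -19)) = 15.0
d((-17, -10), (18, -11)) = 35.0143
d((-17, -10), (-2, -3)) = 16.5529
d((7, 4), (-13, -13)) = 26.2488
d((7, 4), (-4, -3)) = 13.0384
d((7, 4), (-5, -19)) = 25.9422
d((7, 4), (18, -11)) = 18.6011
d((7, 4), (-2, -3)) = 11.4018
d((-13, -13), (-4, -3)) = 13.4536
d((-13, -13), (-5, -19)) = 10.0
d((-13, -13), (18, -11)) = 31.0644
d((-13, -13), (-2, -3)) = 14.8661
d((-4, -3), (-5, -19)) = 16.0312
d((-4, -3), (18, -11)) = 23.4094
d((-4, -3), (-2, -3)) = 2.0 <-- minimum
d((-5, -19), (18, -11)) = 24.3516
d((-5, -19), (-2, -3)) = 16.2788
d((18, -11), (-2, -3)) = 21.5407

Closest pair: (-4, -3) and (-2, -3) with distance 2.0

The closest pair is (-4, -3) and (-2, -3) with Euclidean distance 2.0. For 7 points, brute-force pairwise comparison is shown above. For large n, the divide-and-conquer algorithm (sort by x, recurse on halves, check the dividing strip) achieves O(n log n).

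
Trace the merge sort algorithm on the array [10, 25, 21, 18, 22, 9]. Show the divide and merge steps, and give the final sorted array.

Merge sort trace:

Split: [10, 25, 21, 18, 22, 9] -> [10, 25, 21] and [18, 22, 9]
  Split: [10, 25, 21] -> [10] and [25, 21]
    Split: [25, 21] -> [25] and [21]
    Merge: [25] + [21] -> [21, 25]
  Merge: [10] + [21, 25] -> [10, 21, 25]
  Split: [18, 22, 9] -> [18] and [22, 9]
    Split: [22, 9] -> [22] and [9]
    Merge: [22] + [9] -> [9, 22]
  Merge: [18] + [9, 22] -> [9, 18, 22]
Merge: [10, 21, 25] + [9, 18, 22] -> [9, 10, 18, 21, 22, 25]

Final sorted array: [9, 10, 18, 21, 22, 25]

The merge sort proceeds by recursively splitting the array and merging sorted halves.
After all merges, the sorted array is [9, 10, 18, 21, 22, 25].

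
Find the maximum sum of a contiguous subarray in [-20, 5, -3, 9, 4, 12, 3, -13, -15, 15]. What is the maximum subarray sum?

Using Kadane's algorithm on [-20, 5, -3, 9, 4, 12, 3, -13, -15, 15]:

Scanning through the array:
Position 1 (value 5): max_ending_here = 5, max_so_far = 5
Position 2 (value -3): max_ending_here = 2, max_so_far = 5
Position 3 (value 9): max_ending_here = 11, max_so_far = 11
Position 4 (value 4): max_ending_here = 15, max_so_far = 15
Position 5 (value 12): max_ending_here = 27, max_so_far = 27
Position 6 (value 3): max_ending_here = 30, max_so_far = 30
Position 7 (value -13): max_ending_here = 17, max_so_far = 30
Position 8 (value -15): max_ending_here = 2, max_so_far = 30
Position 9 (value 15): max_ending_here = 17, max_so_far = 30

Maximum subarray: [5, -3, 9, 4, 12, 3]
Maximum sum: 30

The maximum subarray is [5, -3, 9, 4, 12, 3] with sum 30. This subarray runs from index 1 to index 6.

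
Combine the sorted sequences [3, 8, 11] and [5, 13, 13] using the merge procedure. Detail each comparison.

Merging process:

Compare 3 vs 5: take 3 from left. Merged: [3]
Compare 8 vs 5: take 5 from right. Merged: [3, 5]
Compare 8 vs 13: take 8 from left. Merged: [3, 5, 8]
Compare 11 vs 13: take 11 from left. Merged: [3, 5, 8, 11]
Append remaining from right: [13, 13]. Merged: [3, 5, 8, 11, 13, 13]

Final merged array: [3, 5, 8, 11, 13, 13]
Total comparisons: 4

The merged array is [3, 5, 8, 11, 13, 13], requiring 4 comparisons. The merge step runs in O(n) time where n is the total number of elements.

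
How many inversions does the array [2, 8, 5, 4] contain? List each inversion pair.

Finding inversions in [2, 8, 5, 4]:

(1, 2): arr[1]=8 > arr[2]=5
(1, 3): arr[1]=8 > arr[3]=4
(2, 3): arr[2]=5 > arr[3]=4

Total inversions: 3

The array has 3 inversion(s): (1,2), (1,3), (2,3). Each pair (i,j) satisfies i < j and arr[i] > arr[j].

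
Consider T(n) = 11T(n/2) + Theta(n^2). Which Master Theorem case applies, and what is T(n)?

Master Theorem for T(n) = 11T(n/2) + O(n^2):

a = 11, b = 2, c = 2
log_b(a) = log_2(11) = 3.4594

Case 1: c = 2 < log_2(11) = 3.4594
T(n) = O(n^(log_2 11))

For T(n) = 11T(n/2) + O(n^2): log_2(11) = 3.4594. This is Case 1 of the Master Theorem (c < log_b(a), work dominated by leaves), giving O(n^(log_2 11)).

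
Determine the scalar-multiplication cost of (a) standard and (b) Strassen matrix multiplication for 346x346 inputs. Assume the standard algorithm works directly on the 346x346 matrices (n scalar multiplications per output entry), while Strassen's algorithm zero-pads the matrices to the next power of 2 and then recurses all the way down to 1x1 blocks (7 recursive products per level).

Matrix multiplication for 346x346 matrices:

Strassen's algorithm requires power-of-2 dimensions. Pad 346x346 to 512x512 (next power of 2).

Standard algorithm: 346^3 = 41421736 multiplications
Strassen's algorithm: 7^(log2(512)) = 7^9 = 40353607 multiplications
Savings: 41421736 - 40353607 = 1068129 multiplications

Standard: 41421736 multiplications (346^3). Strassen: 40353607 multiplications (7^9, after padding to 512x512). Strassen reduces 8 recursive multiplications to 7 at each level.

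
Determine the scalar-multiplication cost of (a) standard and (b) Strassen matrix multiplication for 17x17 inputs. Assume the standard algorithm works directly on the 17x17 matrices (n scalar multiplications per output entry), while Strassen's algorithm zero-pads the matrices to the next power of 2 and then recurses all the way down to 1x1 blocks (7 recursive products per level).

Matrix multiplication for 17x17 matrices:

Strassen's algorithm requires power-of-2 dimensions. Pad 17x17 to 32x32 (next power of 2).

Standard algorithm: 17^3 = 4913 multiplications
Strassen's algorithm: 7^(log2(32)) = 7^5 = 16807 multiplications
Difference: 4913 - 16807 = -11894 (Strassen uses MORE here due to padding overhead — for small or just-over-power-of-2 n, padding can outweigh the per-level savings)

Standard: 4913 multiplications (17^3). Strassen: 16807 multiplications (7^5, after padding to 32x32). Strassen reduces 8 recursive multiplications to 7 at each level.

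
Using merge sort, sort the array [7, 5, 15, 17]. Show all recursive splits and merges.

Merge sort trace:

Split: [7, 5, 15, 17] -> [7, 5] and [15, 17]
  Split: [7, 5] -> [7] and [5]
  Merge: [7] + [5] -> [5, 7]
  Split: [15, 17] -> [15] and [17]
  Merge: [15] + [17] -> [15, 17]
Merge: [5, 7] + [15, 17] -> [5, 7, 15, 17]

Final sorted array: [5, 7, 15, 17]

The merge sort proceeds by recursively splitting the array and merging sorted halves.
After all merges, the sorted array is [5, 7, 15, 17].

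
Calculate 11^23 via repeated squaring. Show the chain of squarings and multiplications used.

Computing 11^23 by squaring (build up from 11^1; each line after the first costs one multiplication):

11^1 = 11
11^2 = (11^1)^2 = 11^2 = 121
11^4 = (11^2)^2 = 121^2 = 14641
11^5 = 11 * 11^4 = 11 * 14641 = 161051
11^10 = (11^5)^2 = 161051^2 = 25937424601
11^11 = 11 * 11^10 = 11 * 25937424601 = 285311670611
11^22 = (11^11)^2 = 285311670611^2 = 81402749386839761113321
11^23 = 11 * 11^22 = 11 * 81402749386839761113321 = 895430243255237372246531

Result: 895430243255237372246531
Multiplications needed: 7 (7 lines after 11^1)

11^23 = 895430243255237372246531. Using exponentiation by squaring, this requires 7 multiplications. The key idea: if the exponent is even, square the half-power; if odd, multiply by the base once.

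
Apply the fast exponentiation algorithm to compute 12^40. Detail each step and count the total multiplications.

Computing 12^40 by squaring (build up from 12^1; each line after the first costs one multiplication):

12^1 = 12
12^2 = (12^1)^2 = 12^2 = 144
12^4 = (12^2)^2 = 144^2 = 20736
12^5 = 12 * 12^4 = 12 * 20736 = 248832
12^10 = (12^5)^2 = 248832^2 = 61917364224
12^20 = (12^10)^2 = 61917364224^2 = 3833759992447475122176
12^40 = (12^20)^2 = 3833759992447475122176^2 = 14697715679690864505827555550150426126974976

Result: 14697715679690864505827555550150426126974976
Multiplications needed: 6 (6 lines after 12^1)

12^40 = 14697715679690864505827555550150426126974976. Using exponentiation by squaring, this requires 6 multiplications. The key idea: if the exponent is even, square the half-power; if odd, multiply by the base once.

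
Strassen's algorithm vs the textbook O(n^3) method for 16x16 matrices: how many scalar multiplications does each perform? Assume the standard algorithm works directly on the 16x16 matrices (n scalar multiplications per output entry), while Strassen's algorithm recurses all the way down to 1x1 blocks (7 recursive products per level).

Matrix multiplication for 16x16 matrices:

Standard algorithm: 16^3 = 4096 multiplications
Strassen's algorithm: 7^(log2(16)) = 7^4 = 2401 multiplications
Savings: 4096 - 2401 = 1695 multiplications

Standard: 4096 multiplications (16^3). Strassen: 2401 multiplications (7^4). Strassen reduces 8 recursive multiplications to 7 at each level.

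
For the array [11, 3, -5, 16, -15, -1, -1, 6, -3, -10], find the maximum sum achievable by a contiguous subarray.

Using Kadane's algorithm on [11, 3, -5, 16, -15, -1, -1, 6, -3, -10]:

Scanning through the array:
Position 1 (value 3): max_ending_here = 14, max_so_far = 14
Position 2 (value -5): max_ending_here = 9, max_so_far = 14
Position 3 (value 16): max_ending_here = 25, max_so_far = 25
Position 4 (value -15): max_ending_here = 10, max_so_far = 25
Position 5 (value -1): max_ending_here = 9, max_so_far = 25
Position 6 (value -1): max_ending_here = 8, max_so_far = 25
Position 7 (value 6): max_ending_here = 14, max_so_far = 25
Position 8 (value -3): max_ending_here = 11, max_so_far = 25
Position 9 (value -10): max_ending_here = 1, max_so_far = 25

Maximum subarray: [11, 3, -5, 16]
Maximum sum: 25

The maximum subarray is [11, 3, -5, 16] with sum 25. This subarray runs from index 0 to index 3.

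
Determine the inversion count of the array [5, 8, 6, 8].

Finding inversions in [5, 8, 6, 8]:

(1, 2): arr[1]=8 > arr[2]=6

Total inversions: 1

The array has 1 inversion(s): (1,2). Each pair (i,j) satisfies i < j and arr[i] > arr[j].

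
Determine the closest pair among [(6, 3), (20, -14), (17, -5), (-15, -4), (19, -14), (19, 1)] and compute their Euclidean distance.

Computing all pairwise distances among 6 points:

d((6, 3), (20, -14)) = 22.0227
d((6, 3), (17, -5)) = 13.6015
d((6, 3), (-15, -4)) = 22.1359
d((6, 3), (19, -14)) = 21.4009
d((6, 3), (19, 1)) = 13.1529
d((20, -14), (17, -5)) = 9.4868
d((20, -14), (-15, -4)) = 36.4005
d((20, -14), (19, -14)) = 1.0 <-- minimum
d((20, -14), (19, 1)) = 15.0333
d((17, -5), (-15, -4)) = 32.0156
d((17, -5), (19, -14)) = 9.2195
d((17, -5), (19, 1)) = 6.3246
d((-15, -4), (19, -14)) = 35.4401
d((-15, -4), (19, 1)) = 34.3657
d((19, -14), (19, 1)) = 15.0

Closest pair: (20, -14) and (19, -14) with distance 1.0

The closest pair is (20, -14) and (19, -14) with Euclidean distance 1.0. For 6 points, brute-force pairwise comparison is shown above. For large n, the divide-and-conquer algorithm (sort by x, recurse on halves, check the dividing strip) achieves O(n log n).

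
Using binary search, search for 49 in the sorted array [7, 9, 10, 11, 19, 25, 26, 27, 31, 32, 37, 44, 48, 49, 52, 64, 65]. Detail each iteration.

Binary search for 49 in [7, 9, 10, 11, 19, 25, 26, 27, 31, 32, 37, 44, 48, 49, 52, 64, 65]:

lo=0, hi=16, mid=8, arr[mid]=31 -> 31 < 49, search right half
lo=9, hi=16, mid=12, arr[mid]=48 -> 48 < 49, search right half
lo=13, hi=16, mid=14, arr[mid]=52 -> 52 > 49, search left half
lo=13, hi=13, mid=13, arr[mid]=49 -> Found target at index 13!

Binary search finds 49 at index 13 after 4 comparisons. The search repeatedly halves the search space by comparing with the middle element.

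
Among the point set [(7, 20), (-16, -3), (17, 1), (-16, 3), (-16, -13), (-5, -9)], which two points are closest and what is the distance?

Computing all pairwise distances among 6 points:

d((7, 20), (-16, -3)) = 32.5269
d((7, 20), (17, 1)) = 21.4709
d((7, 20), (-16, 3)) = 28.6007
d((7, 20), (-16, -13)) = 40.2244
d((7, 20), (-5, -9)) = 31.3847
d((-16, -3), (17, 1)) = 33.2415
d((-16, -3), (-16, 3)) = 6.0 <-- minimum
d((-16, -3), (-16, -13)) = 10.0
d((-16, -3), (-5, -9)) = 12.53
d((17, 1), (-16, 3)) = 33.0606
d((17, 1), (-16, -13)) = 35.8469
d((17, 1), (-5, -9)) = 24.1661
d((-16, 3), (-16, -13)) = 16.0
d((-16, 3), (-5, -9)) = 16.2788
d((-16, -13), (-5, -9)) = 11.7047

Closest pair: (-16, -3) and (-16, 3) with distance 6.0

The closest pair is (-16, -3) and (-16, 3) with Euclidean distance 6.0. For 6 points, brute-force pairwise comparison is shown above. For large n, the divide-and-conquer algorithm (sort by x, recurse on halves, check the dividing strip) achieves O(n log n).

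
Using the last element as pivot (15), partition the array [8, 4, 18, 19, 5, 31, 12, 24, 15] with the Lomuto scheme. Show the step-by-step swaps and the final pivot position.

Lomuto partition with pivot = 15:

Initial array: [8, 4, 18, 19, 5, 31, 12, 24, 15]

arr[0]=8 <= 15: swap with position 0, array becomes [8, 4, 18, 19, 5, 31, 12, 24, 15]
arr[1]=4 <= 15: swap with position 1, array becomes [8, 4, 18, 19, 5, 31, 12, 24, 15]
arr[2]=18 > 15: no swap
arr[3]=19 > 15: no swap
arr[4]=5 <= 15: swap with position 2, array becomes [8, 4, 5, 19, 18, 31, 12, 24, 15]
arr[5]=31 > 15: no swap
arr[6]=12 <= 15: swap with position 3, array becomes [8, 4, 5, 12, 18, 31, 19, 24, 15]
arr[7]=24 > 15: no swap

Place pivot at position 4: [8, 4, 5, 12, 15, 31, 19, 24, 18]
Pivot position: 4

After partitioning with pivot 15, the array becomes [8, 4, 5, 12, 15, 31, 19, 24, 18]. The pivot is placed at index 4. All elements to the left of the pivot are <= 15, and all elements to the right are > 15.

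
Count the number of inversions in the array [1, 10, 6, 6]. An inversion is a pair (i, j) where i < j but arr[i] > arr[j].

Finding inversions in [1, 10, 6, 6]:

(1, 2): arr[1]=10 > arr[2]=6
(1, 3): arr[1]=10 > arr[3]=6

Total inversions: 2

The array has 2 inversion(s): (1,2), (1,3). Each pair (i,j) satisfies i < j and arr[i] > arr[j].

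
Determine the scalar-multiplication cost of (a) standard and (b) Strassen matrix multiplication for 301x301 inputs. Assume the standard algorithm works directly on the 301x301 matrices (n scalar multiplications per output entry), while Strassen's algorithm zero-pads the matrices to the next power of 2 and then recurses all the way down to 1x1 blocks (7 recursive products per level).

Matrix multiplication for 301x301 matrices:

Strassen's algorithm requires power-of-2 dimensions. Pad 301x301 to 512x512 (next power of 2).

Standard algorithm: 301^3 = 27270901 multiplications
Strassen's algorithm: 7^(log2(512)) = 7^9 = 40353607 multiplications
Difference: 27270901 - 40353607 = -13082706 (Strassen uses MORE here due to padding overhead — for small or just-over-power-of-2 n, padding can outweigh the per-level savings)

Standard: 27270901 multiplications (301^3). Strassen: 40353607 multiplications (7^9, after padding to 512x512). Strassen reduces 8 recursive multiplications to 7 at each level.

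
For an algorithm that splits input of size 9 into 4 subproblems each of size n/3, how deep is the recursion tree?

For divide and conquer with division factor 3:

Problem sizes at each level:
Level 0: 9
Level 1: 3
Level 2: 1

The root is level 0 and the size-1 base case is level 2 (the tree spans levels 0 through 2, i.e. 3 levels counting the root), so the depth is the number of divisions: log_3(9) = 2

The recursion tree depth is log_3(9) = 2. At each level, the problem size is divided by 3, so it takes 2 divisions to reduce to a base case of size 1. The algorithm makes 4 recursive calls at each level.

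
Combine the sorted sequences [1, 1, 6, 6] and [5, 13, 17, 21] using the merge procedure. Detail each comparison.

Merging process:

Compare 1 vs 5: take 1 from left. Merged: [1]
Compare 1 vs 5: take 1 from left. Merged: [1, 1]
Compare 6 vs 5: take 5 from right. Merged: [1, 1, 5]
Compare 6 vs 13: take 6 from left. Merged: [1, 1, 5, 6]
Compare 6 vs 13: take 6 from left. Merged: [1, 1, 5, 6, 6]
Append remaining from right: [13, 17, 21]. Merged: [1, 1, 5, 6, 6, 13, 17, 21]

Final merged array: [1, 1, 5, 6, 6, 13, 17, 21]
Total comparisons: 5

The merged array is [1, 1, 5, 6, 6, 13, 17, 21], requiring 5 comparisons. The merge step runs in O(n) time where n is the total number of elements.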